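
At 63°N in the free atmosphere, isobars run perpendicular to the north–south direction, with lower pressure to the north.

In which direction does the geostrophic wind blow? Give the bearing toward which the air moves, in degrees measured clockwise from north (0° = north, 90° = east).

The pressure-gradient force points toward the north (bearing 000°).
Geostrophic balance: in the Northern Hemisphere the Coriolis force deflects motion to the right, so the geostrophic wind blows 90° to the right of the pressure-gradient force (low pressure on the left).
Rotating 000° by 90° clockwise gives 090° — the wind blows toward the east.

090°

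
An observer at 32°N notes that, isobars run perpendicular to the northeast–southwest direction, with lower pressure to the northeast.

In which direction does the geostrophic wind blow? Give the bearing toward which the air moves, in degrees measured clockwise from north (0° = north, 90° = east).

135°

The pressure-gradient force points toward the northeast (bearing 045°).
Geostrophic balance: in the Northern Hemisphere the Coriolis force deflects motion to the right, so the geostrophic wind blows 90° to the right of the pressure-gradient force (low pressure on the left).
Rotating 045° by 90° clockwise gives 135° — the wind blows toward the southeast.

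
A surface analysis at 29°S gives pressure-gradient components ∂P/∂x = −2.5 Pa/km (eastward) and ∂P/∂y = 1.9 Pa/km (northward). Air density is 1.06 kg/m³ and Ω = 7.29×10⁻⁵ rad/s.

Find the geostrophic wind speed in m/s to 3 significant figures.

41.9 m/s

Coriolis parameter at 29°S:
f = 2Ω sin φ = 2 × 7.29×10⁻⁵ × sin 29° = 7.07×10⁻⁵ s⁻¹
In the Southern Hemisphere f is negative: f = −7.07×10⁻⁵ s⁻¹.
Component geostrophic relations (x east, y north):
u_g = −(1/(fρ)) ∂P/∂y,  v_g = (1/(fρ)) ∂P/∂x
u_g = −(1.9×10⁻³)/(−7.07×10⁻⁵ × 1.06) = 25.4 m/s;  v_g = (−2.5×10⁻³)/(−7.07×10⁻⁵ × 1.06) = 33.4 m/s
|V_g| = √(u_g² + v_g²) = 41.9 m/s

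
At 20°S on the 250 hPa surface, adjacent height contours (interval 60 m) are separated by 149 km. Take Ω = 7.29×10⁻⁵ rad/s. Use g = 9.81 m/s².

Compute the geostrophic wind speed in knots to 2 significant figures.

150 knots

Coriolis parameter at 20°S:
f = 2Ω sin φ = 2 × 7.29×10⁻⁵ × sin 20° = 4.99×10⁻⁵ s⁻¹
Height gradient: |∂Z/∂n| = 60 m / 149000 m = 4.03×10⁻⁴
On a pressure surface, geostrophic balance gives V_g = (g/f)|∂Z/∂n|:
V_g = 9.81 × 4.03×10⁻⁴ / 4.99×10⁻⁵ = 79.2 m/s
Converting: 79.2 m/s × 1.944 = 150 knots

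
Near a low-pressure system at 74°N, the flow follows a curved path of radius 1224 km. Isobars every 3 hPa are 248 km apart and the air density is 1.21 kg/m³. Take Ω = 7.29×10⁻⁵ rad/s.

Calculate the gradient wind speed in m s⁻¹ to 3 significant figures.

6.86 m s⁻¹

Coriolis parameter at 74°N:
f = 2Ω sin φ = 2 × 7.29×10⁻⁵ × sin 74° = 1.40×10⁻⁴ s⁻¹
Pressure gradient: |∂P/∂n| = 300 Pa / 248000 m = 1.21×10⁻³ Pa/m
Geostrophic speed: V_g = |∂P/∂n|/(fρ) = 1.21×10⁻³/(1.40×10⁻⁴ × 1.21) = 7.13 m/s
Around a low, centrifugal force acts outward with Coriolis, so pressure-gradient force balances both:
(1/ρ)|∂P/∂n| = fV + V²/R  →  V² + fR·V − fR·V_g = 0
With fR = 1.40×10⁻⁴ × 1224×10³ m = 172 m/s:
V = [−fR + √((fR)² + 4 fR V_g)]/2 = [−172 + √(172² + 4×172×7.13)]/2 = 6.86 m/s
Subgeostrophic (V < V_g = 7.13 m/s), as expected around a low.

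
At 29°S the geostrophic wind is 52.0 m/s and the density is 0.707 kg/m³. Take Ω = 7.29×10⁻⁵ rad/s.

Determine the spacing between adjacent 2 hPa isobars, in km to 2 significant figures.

77 km

Coriolis parameter at 29°S:
f = 2Ω sin φ = 2 × 7.29×10⁻⁵ × sin 29° = 7.07×10⁻⁵ s⁻¹
Geostrophic balance rearranged: |∂P/∂n| = f ρ V_g
|∂P/∂n| = 7.07×10⁻⁵ × 0.707 × 52.0 = 2.60×10⁻³ Pa/m
Isobar spacing: Δn = ΔP/|∂P/∂n| = 200 Pa / 2.60×10⁻³ Pa/m = 76962 m ≈ 77 km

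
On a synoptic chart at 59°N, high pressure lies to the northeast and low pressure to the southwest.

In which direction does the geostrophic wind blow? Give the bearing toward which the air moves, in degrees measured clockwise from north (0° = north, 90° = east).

315°

The pressure-gradient force points toward the southwest (bearing 225°).
Geostrophic balance: in the Northern Hemisphere the Coriolis force deflects motion to the right, so the geostrophic wind blows 90° to the right of the pressure-gradient force (low pressure on the left).
Rotating 225° by 90° clockwise gives 315° — the wind blows toward the northwest.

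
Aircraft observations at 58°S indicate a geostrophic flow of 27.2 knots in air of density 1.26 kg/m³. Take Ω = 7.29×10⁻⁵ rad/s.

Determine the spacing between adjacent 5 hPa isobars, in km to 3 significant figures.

Coriolis parameter at 58°S:
f = 2Ω sin φ = 2 × 7.29×10⁻⁵ × sin 58° = 1.24×10⁻⁴ s⁻¹
Wind speed in SI: 27.2 knots = 14.0 m/s
Geostrophic balance rearranged: |∂P/∂n| = f ρ V_g
|∂P/∂n| = 1.24×10⁻⁴ × 1.26 × 14.0 = 2.18×10⁻³ Pa/m
Isobar spacing: Δn = ΔP/|∂P/∂n| = 500 Pa / 2.18×10⁻³ Pa/m = 229358 m ≈ 229 km

229 km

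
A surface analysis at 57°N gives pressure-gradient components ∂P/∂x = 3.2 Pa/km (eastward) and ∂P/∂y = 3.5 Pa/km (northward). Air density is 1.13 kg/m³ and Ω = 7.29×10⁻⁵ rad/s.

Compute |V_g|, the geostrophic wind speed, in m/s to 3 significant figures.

Coriolis parameter at 57°N:
f = 2Ω sin φ = 2 × 7.29×10⁻⁵ × sin 57° = 1.22×10⁻⁴ s⁻¹
Component geostrophic relations (x east, y north):
u_g = −(1/(fρ)) ∂P/∂y,  v_g = (1/(fρ)) ∂P/∂x
u_g = −(3.5×10⁻³)/(1.22×10⁻⁴ × 1.13) = −25.3 m/s;  v_g = (3.2×10⁻³)/(1.22×10⁻⁴ × 1.13) = 23.2 m/s
|V_g| = √(u_g² + v_g²) = 34.3 m/s

34.3 m/s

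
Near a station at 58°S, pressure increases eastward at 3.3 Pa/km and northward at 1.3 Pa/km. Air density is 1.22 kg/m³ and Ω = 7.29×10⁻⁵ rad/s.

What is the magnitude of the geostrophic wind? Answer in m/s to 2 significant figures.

24 m/s

Coriolis parameter at 58°S:
f = 2Ω sin φ = 2 × 7.29×10⁻⁵ × sin 58° = 1.24×10⁻⁴ s⁻¹
In the Southern Hemisphere f is negative: f = −1.24×10⁻⁴ s⁻¹.
Component geostrophic relations (x east, y north):
u_g = −(1/(fρ)) ∂P/∂y,  v_g = (1/(fρ)) ∂P/∂x
u_g = −(1.3×10⁻³)/(−1.24×10⁻⁴ × 1.22) = 8.62 m/s;  v_g = (3.3×10⁻³)/(−1.24×10⁻⁴ × 1.22) = −21.9 m/s
|V_g| = √(u_g² + v_g²) = 23.5 m/s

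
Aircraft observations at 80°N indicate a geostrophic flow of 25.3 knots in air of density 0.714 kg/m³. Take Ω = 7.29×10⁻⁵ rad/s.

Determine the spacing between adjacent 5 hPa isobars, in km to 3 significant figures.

Coriolis parameter at 80°N:
f = 2Ω sin φ = 2 × 7.29×10⁻⁵ × sin 80° = 1.44×10⁻⁴ s⁻¹
Wind speed in SI: 25.3 knots = 13.0 m/s
Geostrophic balance rearranged: |∂P/∂n| = f ρ V_g
|∂P/∂n| = 1.44×10⁻⁴ × 0.714 × 13.0 = 1.33×10⁻³ Pa/m
Isobar spacing: Δn = ΔP/|∂P/∂n| = 500 Pa / 1.33×10⁻³ Pa/m = 374718 m ≈ 375 km

375 km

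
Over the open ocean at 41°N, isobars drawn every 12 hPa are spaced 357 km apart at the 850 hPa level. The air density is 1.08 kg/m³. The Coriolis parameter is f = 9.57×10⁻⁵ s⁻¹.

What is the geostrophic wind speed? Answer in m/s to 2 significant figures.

Pressure gradient: |∂P/∂n| = 1200 Pa / 357000 m = 3.36×10⁻³ Pa/m
Geostrophic balance (pressure-gradient force = Coriolis force):
V_g = (1/(fρ)) |∂P/∂n| = 3.36×10⁻³ / (9.57×10⁻⁵ × 1.08) = 32.5 m/s

33 m/s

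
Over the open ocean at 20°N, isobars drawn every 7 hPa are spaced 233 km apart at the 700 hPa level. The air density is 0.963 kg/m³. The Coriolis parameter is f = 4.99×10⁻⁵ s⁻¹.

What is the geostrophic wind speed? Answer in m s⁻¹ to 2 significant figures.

63 m s⁻¹

Pressure gradient: |∂P/∂n| = 700 Pa / 233000 m = 3.00×10⁻³ Pa/m
Geostrophic balance (pressure-gradient force = Coriolis force):
V_g = (1/(fρ)) |∂P/∂n| = 3.00×10⁻³ / (4.99×10⁻⁵ × 0.963) = 62.5 m/s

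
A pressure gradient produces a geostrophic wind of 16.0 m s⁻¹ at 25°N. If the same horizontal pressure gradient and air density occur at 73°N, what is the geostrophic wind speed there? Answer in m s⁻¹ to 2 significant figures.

7.1 m s⁻¹

With the same pressure gradient and density, V_g ∝ 1/f ∝ 1/sin φ.
V₂ = V₁ · sin φ₁ / sin φ₂ = 16.0 × sin 25° / sin 73°
V₂ = 16.0 × 0.4226/0.9563 = 7.1 m s⁻¹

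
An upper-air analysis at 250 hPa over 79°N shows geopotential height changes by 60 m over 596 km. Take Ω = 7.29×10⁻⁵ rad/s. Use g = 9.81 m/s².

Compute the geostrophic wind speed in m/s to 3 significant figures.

Coriolis parameter at 79°N:
f = 2Ω sin φ = 2 × 7.29×10⁻⁵ × sin 79° = 1.43×10⁻⁴ s⁻¹
Height gradient: |∂Z/∂n| = 60 m / 596000 m = 1.01×10⁻⁴
On a pressure surface, geostrophic balance gives V_g = (g/f)|∂Z/∂n|:
V_g = 9.81 × 1.01×10⁻⁴ / 1.43×10⁻⁴ = 6.90 m/s

6.90 m/s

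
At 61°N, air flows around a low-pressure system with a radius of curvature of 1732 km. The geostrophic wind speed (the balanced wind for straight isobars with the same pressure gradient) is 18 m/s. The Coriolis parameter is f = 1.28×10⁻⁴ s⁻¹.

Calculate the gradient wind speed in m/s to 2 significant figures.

Around a low, centrifugal force acts outward with Coriolis, so pressure-gradient force balances both:
(1/ρ)|∂P/∂n| = fV + V²/R  →  V² + fR·V − fR·V_g = 0
With fR = 1.28×10⁻⁴ × 1732×10³ m = 222 m/s:
V = [−fR + √((fR)² + 4 fR V_g)]/2 = [−222 + √(222² + 4×222×18)]/2 = 16.7 m/s
Subgeostrophic (V < V_g = 18 m/s), as expected around a low.

17 m/s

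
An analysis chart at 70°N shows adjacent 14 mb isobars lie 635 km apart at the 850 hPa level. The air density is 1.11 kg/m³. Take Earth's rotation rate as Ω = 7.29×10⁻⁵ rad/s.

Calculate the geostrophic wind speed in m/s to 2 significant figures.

Coriolis parameter at 70°N:
f = 2Ω sin φ = 2 × 7.29×10⁻⁵ × sin 70° = 1.37×10⁻⁴ s⁻¹
Pressure gradient: |∂P/∂n| = 1400 Pa / 635000 m = 2.20×10⁻³ Pa/m
Geostrophic balance (pressure-gradient force = Coriolis force):
V_g = (1/(fρ)) |∂P/∂n| = 2.20×10⁻³ / (1.37×10⁻⁴ × 1.11) = 14.5 m/s

14 m/s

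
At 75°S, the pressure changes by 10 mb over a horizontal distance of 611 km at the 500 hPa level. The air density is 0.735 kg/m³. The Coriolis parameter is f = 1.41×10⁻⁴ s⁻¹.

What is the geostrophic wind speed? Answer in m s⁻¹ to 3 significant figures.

15.8 m s⁻¹

Pressure gradient: |∂P/∂n| = 1000 Pa / 611000 m = 1.64×10⁻³ Pa/m
Geostrophic balance (pressure-gradient force = Coriolis force):
V_g = (1/(fρ)) |∂P/∂n| = 1.64×10⁻³ / (1.41×10⁻⁴ × 0.735) = 15.8 m/s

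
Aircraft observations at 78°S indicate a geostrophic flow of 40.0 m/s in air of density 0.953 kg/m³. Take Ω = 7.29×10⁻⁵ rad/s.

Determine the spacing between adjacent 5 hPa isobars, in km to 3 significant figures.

Coriolis parameter at 78°S:
f = 2Ω sin φ = 2 × 7.29×10⁻⁵ × sin 78° = 1.43×10⁻⁴ s⁻¹
Geostrophic balance rearranged: |∂P/∂n| = f ρ V_g
|∂P/∂n| = 1.43×10⁻⁴ × 0.953 × 40.0 = 5.44×10⁻³ Pa/m
Isobar spacing: Δn = ΔP/|∂P/∂n| = 500 Pa / 5.44×10⁻³ Pa/m = 91972 m ≈ 92.0 km

92.0 km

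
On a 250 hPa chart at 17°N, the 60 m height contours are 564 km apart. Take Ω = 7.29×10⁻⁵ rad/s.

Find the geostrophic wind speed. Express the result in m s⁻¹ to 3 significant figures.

24.5 m s⁻¹

Coriolis parameter at 17°N:
f = 2Ω sin φ = 2 × 7.29×10⁻⁵ × sin 17° = 4.26×10⁻⁵ s⁻¹
Height gradient: |∂Z/∂n| = 60 m / 564000 m = 1.06×10⁻⁴
On a pressure surface, geostrophic balance gives V_g = (g/f)|∂Z/∂n|:
V_g = 9.81 × 1.06×10⁻⁴ / 4.26×10⁻⁵ = 24.5 m/s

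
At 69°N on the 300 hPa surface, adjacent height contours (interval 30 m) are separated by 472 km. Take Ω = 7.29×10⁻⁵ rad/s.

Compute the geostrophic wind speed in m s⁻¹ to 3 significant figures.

4.58 m s⁻¹

Coriolis parameter at 69°N:
f = 2Ω sin φ = 2 × 7.29×10⁻⁵ × sin 69° = 1.36×10⁻⁴ s⁻¹
Height gradient: |∂Z/∂n| = 30 m / 472000 m = 6.36×10⁻⁵
On a pressure surface, geostrophic balance gives V_g = (g/f)|∂Z/∂n|:
V_g = 9.81 × 6.36×10⁻⁵ / 1.36×10⁻⁴ = 4.58 m/s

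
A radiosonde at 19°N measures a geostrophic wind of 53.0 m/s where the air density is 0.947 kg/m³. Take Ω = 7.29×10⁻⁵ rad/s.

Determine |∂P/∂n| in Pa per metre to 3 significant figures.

2.38×10⁻³ Pa/m

Coriolis parameter at 19°N:
f = 2Ω sin φ = 2 × 7.29×10⁻⁵ × sin 19° = 4.75×10⁻⁵ s⁻¹
Geostrophic balance rearranged: |∂P/∂n| = f ρ V_g
|∂P/∂n| = 4.75×10⁻⁵ × 0.947 × 53.0 = 2.38×10⁻³ Pa/m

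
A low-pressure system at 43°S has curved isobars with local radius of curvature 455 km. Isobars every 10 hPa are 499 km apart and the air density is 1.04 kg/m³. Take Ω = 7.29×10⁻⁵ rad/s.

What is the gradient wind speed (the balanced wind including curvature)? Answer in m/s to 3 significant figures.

Coriolis parameter at 43°S:
f = 2Ω sin φ = 2 × 7.29×10⁻⁵ × sin 43° = 9.94×10⁻⁵ s⁻¹
Pressure gradient: |∂P/∂n| = 1000 Pa / 499000 m = 2.00×10⁻³ Pa/m
Geostrophic speed: V_g = |∂P/∂n|/(fρ) = 2.00×10⁻³/(9.94×10⁻⁵ × 1.04) = 19.4 m/s
Around a low, centrifugal force acts outward with Coriolis, so pressure-gradient force balances both:
(1/ρ)|∂P/∂n| = fV + V²/R  →  V² + fR·V − fR·V_g = 0
With fR = 9.94×10⁻⁵ × 455×10³ m = 45.2 m/s:
V = [−fR + √((fR)² + 4 fR V_g)]/2 = [−45.2 + √(45.2² + 4×45.2×19.4)]/2 = 14.6 m/s
Subgeostrophic (V < V_g = 19.4 m/s), as expected around a low.

14.6 m/s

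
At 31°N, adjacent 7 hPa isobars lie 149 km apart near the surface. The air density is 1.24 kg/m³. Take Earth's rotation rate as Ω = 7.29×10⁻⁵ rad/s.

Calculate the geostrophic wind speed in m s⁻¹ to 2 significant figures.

50 m s⁻¹

Coriolis parameter at 31°N:
f = 2Ω sin φ = 2 × 7.29×10⁻⁵ × sin 31° = 7.51×10⁻⁵ s⁻¹
Pressure gradient: |∂P/∂n| = 700 Pa / 149000 m = 4.70×10⁻³ Pa/m
Geostrophic balance (pressure-gradient force = Coriolis force):
V_g = (1/(fρ)) |∂P/∂n| = 4.70×10⁻³ / (7.51×10⁻⁵ × 1.24) = 50.5 m/s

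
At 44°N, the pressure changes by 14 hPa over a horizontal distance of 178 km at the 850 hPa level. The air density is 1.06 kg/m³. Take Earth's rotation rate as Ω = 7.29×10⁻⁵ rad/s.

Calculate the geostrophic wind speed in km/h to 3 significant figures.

264 km/h

Coriolis parameter at 44°N:
f = 2Ω sin φ = 2 × 7.29×10⁻⁵ × sin 44° = 1.01×10⁻⁴ s⁻¹
Pressure gradient: |∂P/∂n| = 1400 Pa / 178000 m = 7.87×10⁻³ Pa/m
Geostrophic balance (pressure-gradient force = Coriolis force):
V_g = (1/(fρ)) |∂P/∂n| = 7.87×10⁻³ / (1.01×10⁻⁴ × 1.06) = 73.3 m/s
Converting: 73.3 m/s × 3.6 = 264 km/h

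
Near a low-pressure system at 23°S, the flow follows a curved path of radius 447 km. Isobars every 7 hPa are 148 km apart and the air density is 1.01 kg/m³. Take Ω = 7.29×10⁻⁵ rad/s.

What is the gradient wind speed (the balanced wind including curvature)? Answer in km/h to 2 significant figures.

Coriolis parameter at 23°S:
f = 2Ω sin φ = 2 × 7.29×10⁻⁵ × sin 23° = 5.70×10⁻⁵ s⁻¹
Pressure gradient: |∂P/∂n| = 700 Pa / 148000 m = 4.73×10⁻³ Pa/m
Geostrophic speed: V_g = |∂P/∂n|/(fρ) = 4.73×10⁻³/(5.70×10⁻⁵ × 1.01) = 82.2 m/s
Around a low, centrifugal force acts outward with Coriolis, so pressure-gradient force balances both:
(1/ρ)|∂P/∂n| = fV + V²/R  →  V² + fR·V − fR·V_g = 0
With fR = 5.70×10⁻⁵ × 447×10³ m = 25.5 m/s:
V = [−fR + √((fR)² + 4 fR V_g)]/2 = [−25.5 + √(25.5² + 4×25.5×82.2)]/2 = 34.8 m/s
Subgeostrophic (V < V_g = 82.2 m/s), as expected around a low.
Converting: 34.8 m/s × 3.6 = 130 km/h

130 km/h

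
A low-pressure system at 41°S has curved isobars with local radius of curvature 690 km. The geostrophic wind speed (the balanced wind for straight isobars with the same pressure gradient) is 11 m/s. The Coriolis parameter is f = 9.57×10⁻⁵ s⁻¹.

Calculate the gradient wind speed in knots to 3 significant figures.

18.7 knots

Around a low, centrifugal force acts outward with Coriolis, so pressure-gradient force balances both:
(1/ρ)|∂P/∂n| = fV + V²/R  →  V² + fR·V − fR·V_g = 0
With fR = 9.57×10⁻⁵ × 690×10³ m = 66.0 m/s:
V = [−fR + √((fR)² + 4 fR V_g)]/2 = [−66.0 + √(66.0² + 4×66.0×11)]/2 = 9.6 m/s
Subgeostrophic (V < V_g = 11 m/s), as expected around a low.
Converting: 9.6 m/s × 1.944 = 18.7 knots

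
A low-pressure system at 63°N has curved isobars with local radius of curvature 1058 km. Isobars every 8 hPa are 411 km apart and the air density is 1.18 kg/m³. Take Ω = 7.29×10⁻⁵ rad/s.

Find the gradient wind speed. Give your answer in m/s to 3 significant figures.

11.7 m/s

Coriolis parameter at 63°N:
f = 2Ω sin φ = 2 × 7.29×10⁻⁵ × sin 63° = 1.30×10⁻⁴ s⁻¹
Pressure gradient: |∂P/∂n| = 800 Pa / 411000 m = 1.95×10⁻³ Pa/m
Geostrophic speed: V_g = |∂P/∂n|/(fρ) = 1.95×10⁻³/(1.30×10⁻⁴ × 1.18) = 12.7 m/s
Around a low, centrifugal force acts outward with Coriolis, so pressure-gradient force balances both:
(1/ρ)|∂P/∂n| = fV + V²/R  →  V² + fR·V − fR·V_g = 0
With fR = 1.30×10⁻⁴ × 1058×10³ m = 137 m/s:
V = [−fR + √((fR)² + 4 fR V_g)]/2 = [−137 + √(137² + 4×137×12.7)]/2 = 11.7 m/s
Subgeostrophic (V < V_g = 12.7 m/s), as expected around a low.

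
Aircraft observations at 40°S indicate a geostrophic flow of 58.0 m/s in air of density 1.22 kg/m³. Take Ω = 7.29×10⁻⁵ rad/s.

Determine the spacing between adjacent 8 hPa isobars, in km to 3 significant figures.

Coriolis parameter at 40°S:
f = 2Ω sin φ = 2 × 7.29×10⁻⁵ × sin 40° = 9.37×10⁻⁵ s⁻¹
Geostrophic balance rearranged: |∂P/∂n| = f ρ V_g
|∂P/∂n| = 9.37×10⁻⁵ × 1.22 × 58.0 = 6.63×10⁻³ Pa/m
Isobar spacing: Δn = ΔP/|∂P/∂n| = 800 Pa / 6.63×10⁻³ Pa/m = 120636 m ≈ 121 km

121 km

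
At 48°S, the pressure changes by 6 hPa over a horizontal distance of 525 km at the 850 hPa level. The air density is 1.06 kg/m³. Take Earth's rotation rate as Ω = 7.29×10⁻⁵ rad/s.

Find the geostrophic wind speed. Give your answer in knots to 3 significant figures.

19.3 knots

Coriolis parameter at 48°S:
f = 2Ω sin φ = 2 × 7.29×10⁻⁵ × sin 48° = 1.08×10⁻⁴ s⁻¹
Pressure gradient: |∂P/∂n| = 600 Pa / 525000 m = 1.14×10⁻³ Pa/m
Geostrophic balance (pressure-gradient force = Coriolis force):
V_g = (1/(fρ)) |∂P/∂n| = 1.14×10⁻³ / (1.08×10⁻⁴ × 1.06) = 9.95 m/s
Converting: 9.95 m/s × 1.944 = 19.3 knots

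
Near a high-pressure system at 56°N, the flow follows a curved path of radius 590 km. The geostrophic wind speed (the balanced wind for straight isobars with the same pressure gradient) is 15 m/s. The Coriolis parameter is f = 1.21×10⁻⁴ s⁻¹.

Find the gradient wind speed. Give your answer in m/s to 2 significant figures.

21 m/s

Around a high, pressure-gradient force acts outward with centrifugal, so Coriolis balances both:
fV = (1/ρ)|∂P/∂n| + V²/R  →  V² − fR·V + fR·V_g = 0
With fR = 1.21×10⁻⁴ × 590×10³ m = 71.4 m/s:
V = [fR − √((fR)² − 4 fR V_g)]/2 = [71.4 − √(71.4² − 4×71.4×15)]/2 = 21.4 m/s
Supergeostrophic (V > V_g = 15 m/s), as expected around a high.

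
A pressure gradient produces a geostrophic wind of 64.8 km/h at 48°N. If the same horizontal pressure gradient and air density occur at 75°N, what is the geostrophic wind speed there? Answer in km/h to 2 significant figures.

With the same pressure gradient and density, V_g ∝ 1/f ∝ 1/sin φ.
V₂ = V₁ · sin φ₁ / sin φ₂ = 64.8 × sin 48° / sin 75°
V₂ = 64.8 × 0.7431/0.9659 = 50 km/h

50 km/h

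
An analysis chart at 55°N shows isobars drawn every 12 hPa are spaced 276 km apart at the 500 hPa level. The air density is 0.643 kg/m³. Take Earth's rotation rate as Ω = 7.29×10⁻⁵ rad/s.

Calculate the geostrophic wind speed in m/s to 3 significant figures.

56.6 m/s

Coriolis parameter at 55°N:
f = 2Ω sin φ = 2 × 7.29×10⁻⁵ × sin 55° = 1.19×10⁻⁴ s⁻¹
Pressure gradient: |∂P/∂n| = 1200 Pa / 276000 m = 4.35×10⁻³ Pa/m
Geostrophic balance (pressure-gradient force = Coriolis force):
V_g = (1/(fρ)) |∂P/∂n| = 4.35×10⁻³ / (1.19×10⁻⁴ × 0.643) = 56.6 m/s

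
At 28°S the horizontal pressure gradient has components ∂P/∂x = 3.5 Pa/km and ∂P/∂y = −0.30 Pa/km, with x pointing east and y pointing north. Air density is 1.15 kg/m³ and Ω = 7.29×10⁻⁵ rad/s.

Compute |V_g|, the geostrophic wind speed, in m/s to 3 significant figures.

Coriolis parameter at 28°S:
f = 2Ω sin φ = 2 × 7.29×10⁻⁵ × sin 28° = 6.84×10⁻⁵ s⁻¹
In the Southern Hemisphere f is negative: f = −6.84×10⁻⁵ s⁻¹.
Component geostrophic relations (x east, y north):
u_g = −(1/(fρ)) ∂P/∂y,  v_g = (1/(fρ)) ∂P/∂x
u_g = −(−0.30×10⁻³)/(−6.84×10⁻⁵ × 1.15) = −3.81 m/s;  v_g = (3.5×10⁻³)/(−6.84×10⁻⁵ × 1.15) = −44.5 m/s
|V_g| = √(u_g² + v_g²) = 44.6 m/s

44.6 m/s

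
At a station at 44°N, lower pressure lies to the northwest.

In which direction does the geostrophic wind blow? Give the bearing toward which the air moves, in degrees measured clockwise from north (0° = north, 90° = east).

045°

The pressure-gradient force points toward the northwest (bearing 315°).
Geostrophic balance: in the Northern Hemisphere the Coriolis force deflects motion to the right, so the geostrophic wind blows 90° to the right of the pressure-gradient force (low pressure on the left).
Rotating 315° by 90° clockwise gives 045° — the wind blows toward the northeast.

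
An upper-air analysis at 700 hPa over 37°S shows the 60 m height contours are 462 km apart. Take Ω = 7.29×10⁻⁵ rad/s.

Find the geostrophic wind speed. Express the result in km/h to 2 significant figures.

Coriolis parameter at 37°S:
f = 2Ω sin φ = 2 × 7.29×10⁻⁵ × sin 37° = 8.77×10⁻⁵ s⁻¹
Height gradient: |∂Z/∂n| = 60 m / 462000 m = 1.30×10⁻⁴
On a pressure surface, geostrophic balance gives V_g = (g/f)|∂Z/∂n|:
V_g = 9.81 × 1.30×10⁻⁴ / 8.77×10⁻⁵ = 14.5 m/s
Converting: 14.5 m/s × 3.6 = 52 km/h

52 km/h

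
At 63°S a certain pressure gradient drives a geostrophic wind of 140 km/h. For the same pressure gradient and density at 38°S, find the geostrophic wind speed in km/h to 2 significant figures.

With the same pressure gradient and density, V_g ∝ 1/f ∝ 1/sin φ.
V₂ = V₁ · sin φ₁ / sin φ₂ = 140 × sin 63° / sin 38°
V₂ = 140 × 0.8910/0.6157 = 200 km/h

200 km/h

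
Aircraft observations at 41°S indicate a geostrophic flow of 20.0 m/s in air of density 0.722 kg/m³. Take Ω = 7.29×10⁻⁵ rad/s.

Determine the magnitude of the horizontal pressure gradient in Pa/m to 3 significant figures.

Coriolis parameter at 41°S:
f = 2Ω sin φ = 2 × 7.29×10⁻⁵ × sin 41° = 9.57×10⁻⁵ s⁻¹
Geostrophic balance rearranged: |∂P/∂n| = f ρ V_g
|∂P/∂n| = 9.57×10⁻⁵ × 0.722 × 20.0 = 1.38×10⁻³ Pa/m

1.38×10⁻³ Pa/m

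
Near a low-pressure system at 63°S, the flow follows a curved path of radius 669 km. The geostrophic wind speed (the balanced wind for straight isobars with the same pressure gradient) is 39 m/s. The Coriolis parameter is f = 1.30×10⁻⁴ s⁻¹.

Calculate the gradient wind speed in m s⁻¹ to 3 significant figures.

29.2 m s⁻¹

Around a low, centrifugal force acts outward with Coriolis, so pressure-gradient force balances both:
(1/ρ)|∂P/∂n| = fV + V²/R  →  V² + fR·V − fR·V_g = 0
With fR = 1.30×10⁻⁴ × 669×10³ m = 87.0 m/s:
V = [−fR + √((fR)² + 4 fR V_g)]/2 = [−87.0 + √(87.0² + 4×87.0×39)]/2 = 29.2 m/s
Subgeostrophic (V < V_g = 39 m/s), as expected around a low.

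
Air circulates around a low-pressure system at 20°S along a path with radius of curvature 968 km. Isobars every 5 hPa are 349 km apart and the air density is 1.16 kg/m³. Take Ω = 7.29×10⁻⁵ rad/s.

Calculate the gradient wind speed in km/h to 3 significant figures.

Coriolis parameter at 20°S:
f = 2Ω sin φ = 2 × 7.29×10⁻⁵ × sin 20° = 4.99×10⁻⁵ s⁻¹
Pressure gradient: |∂P/∂n| = 500 Pa / 349000 m = 1.43×10⁻³ Pa/m
Geostrophic speed: V_g = |∂P/∂n|/(fρ) = 1.43×10⁻³/(4.99×10⁻⁵ × 1.16) = 24.8 m/s
Around a low, centrifugal force acts outward with Coriolis, so pressure-gradient force balances both:
(1/ρ)|∂P/∂n| = fV + V²/R  →  V² + fR·V − fR·V_g = 0
With fR = 4.99×10⁻⁵ × 968×10³ m = 48.3 m/s:
V = [−fR + √((fR)² + 4 fR V_g)]/2 = [−48.3 + √(48.3² + 4×48.3×24.8)]/2 = 18 m/s
Subgeostrophic (V < V_g = 24.8 m/s), as expected around a low.
Converting: 18 m/s × 3.6 = 64.9 km/h

64.9 km/h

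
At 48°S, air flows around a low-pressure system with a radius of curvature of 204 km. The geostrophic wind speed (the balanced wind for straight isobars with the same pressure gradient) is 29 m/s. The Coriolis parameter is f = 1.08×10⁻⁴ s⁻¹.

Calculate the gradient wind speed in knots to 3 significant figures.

Around a low, centrifugal force acts outward with Coriolis, so pressure-gradient force balances both:
(1/ρ)|∂P/∂n| = fV + V²/R  →  V² + fR·V − fR·V_g = 0
With fR = 1.08×10⁻⁴ × 204×10³ m = 22.0 m/s:
V = [−fR + √((fR)² + 4 fR V_g)]/2 = [−22.0 + √(22.0² + 4×22.0×29)]/2 = 16.6 m/s
Subgeostrophic (V < V_g = 29 m/s), as expected around a low.
Converting: 16.6 m/s × 1.944 = 32.2 knots

32.2 knots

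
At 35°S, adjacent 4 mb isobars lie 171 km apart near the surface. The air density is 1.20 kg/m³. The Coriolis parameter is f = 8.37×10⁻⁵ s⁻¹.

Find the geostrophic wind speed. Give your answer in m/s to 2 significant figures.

Pressure gradient: |∂P/∂n| = 400 Pa / 171000 m = 2.34×10⁻³ Pa/m
Geostrophic balance (pressure-gradient force = Coriolis force):
V_g = (1/(fρ)) |∂P/∂n| = 2.34×10⁻³ / (8.37×10⁻⁵ × 1.20) = 23.3 m/s

23 m/s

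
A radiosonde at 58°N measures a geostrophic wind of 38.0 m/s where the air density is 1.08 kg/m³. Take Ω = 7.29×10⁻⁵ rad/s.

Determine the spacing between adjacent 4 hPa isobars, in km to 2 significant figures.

79 km

Coriolis parameter at 58°N:
f = 2Ω sin φ = 2 × 7.29×10⁻⁵ × sin 58° = 1.24×10⁻⁴ s⁻¹
Geostrophic balance rearranged: |∂P/∂n| = f ρ V_g
|∂P/∂n| = 1.24×10⁻⁴ × 1.08 × 38.0 = 5.07×10⁻³ Pa/m
Isobar spacing: Δn = ΔP/|∂P/∂n| = 400 Pa / 5.07×10⁻³ Pa/m = 78827 m ≈ 79 km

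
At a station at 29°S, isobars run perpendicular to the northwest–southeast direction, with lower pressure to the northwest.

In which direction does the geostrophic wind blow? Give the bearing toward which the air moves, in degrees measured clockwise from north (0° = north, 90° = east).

The pressure-gradient force points toward the northwest (bearing 315°).
Geostrophic balance: in the Southern Hemisphere the Coriolis force deflects motion to the left, so the geostrophic wind blows 90° to the left of the pressure-gradient force (low pressure on the right).
Rotating 315° by 90° counterclockwise gives 225° — the wind blows toward the southwest.

225°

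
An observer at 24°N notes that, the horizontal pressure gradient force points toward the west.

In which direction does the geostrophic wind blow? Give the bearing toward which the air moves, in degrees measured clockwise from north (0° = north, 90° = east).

000°

The pressure-gradient force points toward the west (bearing 270°).
Geostrophic balance: in the Northern Hemisphere the Coriolis force deflects motion to the right, so the geostrophic wind blows 90° to the right of the pressure-gradient force (low pressure on the left).
Rotating 270° by 90° clockwise gives 000° — the wind blows toward the north.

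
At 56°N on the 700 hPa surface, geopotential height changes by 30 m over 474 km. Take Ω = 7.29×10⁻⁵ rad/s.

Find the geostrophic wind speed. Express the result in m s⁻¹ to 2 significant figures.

Coriolis parameter at 56°N:
f = 2Ω sin φ = 2 × 7.29×10⁻⁵ × sin 56° = 1.21×10⁻⁴ s⁻¹
Height gradient: |∂Z/∂n| = 30 m / 474000 m = 6.33×10⁻⁵
On a pressure surface, geostrophic balance gives V_g = (g/f)|∂Z/∂n|:
V_g = 9.81 × 6.33×10⁻⁵ / 1.21×10⁻⁴ = 5.14 m/s

5.1 m s⁻¹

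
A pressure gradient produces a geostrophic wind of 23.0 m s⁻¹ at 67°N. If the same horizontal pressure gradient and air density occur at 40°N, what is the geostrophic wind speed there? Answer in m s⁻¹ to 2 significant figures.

33 m s⁻¹

With the same pressure gradient and density, V_g ∝ 1/f ∝ 1/sin φ.
V₂ = V₁ · sin φ₁ / sin φ₂ = 23.0 × sin 67° / sin 40°
V₂ = 23.0 × 0.9205/0.6428 = 33 m s⁻¹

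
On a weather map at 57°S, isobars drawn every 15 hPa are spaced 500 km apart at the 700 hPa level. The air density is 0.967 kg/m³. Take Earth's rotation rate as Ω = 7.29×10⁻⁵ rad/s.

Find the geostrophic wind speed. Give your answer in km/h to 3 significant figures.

Coriolis parameter at 57°S:
f = 2Ω sin φ = 2 × 7.29×10⁻⁵ × sin 57° = 1.22×10⁻⁴ s⁻¹
Pressure gradient: |∂P/∂n| = 1500 Pa / 500000 m = 3.00×10⁻³ Pa/m
Geostrophic balance (pressure-gradient force = Coriolis force):
V_g = (1/(fρ)) |∂P/∂n| = 3.00×10⁻³ / (1.22×10⁻⁴ × 0.967) = 25.4 m/s
Converting: 25.4 m/s × 3.6 = 91.3 km/h

91.3 km/h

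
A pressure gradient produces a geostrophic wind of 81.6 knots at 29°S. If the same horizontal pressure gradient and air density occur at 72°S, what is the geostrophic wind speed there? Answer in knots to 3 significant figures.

With the same pressure gradient and density, V_g ∝ 1/f ∝ 1/sin φ.
V₂ = V₁ · sin φ₁ / sin φ₂ = 81.6 × sin 29° / sin 72°
V₂ = 81.6 × 0.4848/0.9511 = 41.6 knots

41.6 knots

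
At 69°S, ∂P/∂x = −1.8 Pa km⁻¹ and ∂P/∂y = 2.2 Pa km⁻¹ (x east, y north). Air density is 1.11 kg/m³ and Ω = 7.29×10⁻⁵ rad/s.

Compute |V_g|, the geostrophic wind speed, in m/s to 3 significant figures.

Coriolis parameter at 69°S:
f = 2Ω sin φ = 2 × 7.29×10⁻⁵ × sin 69° = 1.36×10⁻⁴ s⁻¹
In the Southern Hemisphere f is negative: f = −1.36×10⁻⁴ s⁻¹.
Component geostrophic relations (x east, y north):
u_g = −(1/(fρ)) ∂P/∂y,  v_g = (1/(fρ)) ∂P/∂x
u_g = −(2.2×10⁻³)/(−1.36×10⁻⁴ × 1.11) = 14.6 m/s;  v_g = (−1.8×10⁻³)/(−1.36×10⁻⁴ × 1.11) = 11.9 m/s
|V_g| = √(u_g² + v_g²) = 18.8 m/s

18.8 m/s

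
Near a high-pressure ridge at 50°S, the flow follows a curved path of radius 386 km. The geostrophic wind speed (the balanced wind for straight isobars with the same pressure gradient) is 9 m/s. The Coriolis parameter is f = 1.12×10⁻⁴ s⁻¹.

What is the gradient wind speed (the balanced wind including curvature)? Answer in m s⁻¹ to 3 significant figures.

Around a high, pressure-gradient force acts outward with centrifugal, so Coriolis balances both:
fV = (1/ρ)|∂P/∂n| + V²/R  →  V² − fR·V + fR·V_g = 0
With fR = 1.12×10⁻⁴ × 386×10³ m = 43.2 m/s:
V = [fR − √((fR)² − 4 fR V_g)]/2 = [43.2 − √(43.2² − 4×43.2×9)]/2 = 12.8 m/s
Supergeostrophic (V > V_g = 9 m/s), as expected around a high.

12.8 m s⁻¹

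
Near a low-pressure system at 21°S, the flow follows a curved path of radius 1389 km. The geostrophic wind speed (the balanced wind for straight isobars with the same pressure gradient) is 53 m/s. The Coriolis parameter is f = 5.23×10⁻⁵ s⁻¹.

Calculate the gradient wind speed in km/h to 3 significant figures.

128 km/h

Around a low, centrifugal force acts outward with Coriolis, so pressure-gradient force balances both:
(1/ρ)|∂P/∂n| = fV + V²/R  →  V² + fR·V − fR·V_g = 0
With fR = 5.23×10⁻⁵ × 1389×10³ m = 72.6 m/s:
V = [−fR + √((fR)² + 4 fR V_g)]/2 = [−72.6 + √(72.6² + 4×72.6×53)]/2 = 35.6 m/s
Subgeostrophic (V < V_g = 53 m/s), as expected around a low.
Converting: 35.6 m/s × 3.6 = 128 km/h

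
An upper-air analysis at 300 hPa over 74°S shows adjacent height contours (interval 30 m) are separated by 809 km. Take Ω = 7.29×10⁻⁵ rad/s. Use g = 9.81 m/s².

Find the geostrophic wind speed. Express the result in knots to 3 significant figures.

Coriolis parameter at 74°S:
f = 2Ω sin φ = 2 × 7.29×10⁻⁵ × sin 74° = 1.40×10⁻⁴ s⁻¹
Height gradient: |∂Z/∂n| = 30 m / 809000 m = 3.71×10⁻⁵
On a pressure surface, geostrophic balance gives V_g = (g/f)|∂Z/∂n|:
V_g = 9.81 × 3.71×10⁻⁵ / 1.40×10⁻⁴ = 2.60 m/s
Converting: 2.60 m/s × 1.944 = 5.05 knots

5.05 knots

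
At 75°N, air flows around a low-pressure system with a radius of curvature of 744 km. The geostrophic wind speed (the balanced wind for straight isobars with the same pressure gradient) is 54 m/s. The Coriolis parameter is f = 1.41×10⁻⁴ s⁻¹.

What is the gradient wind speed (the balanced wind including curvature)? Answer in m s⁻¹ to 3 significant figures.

39.3 m s⁻¹

Around a low, centrifugal force acts outward with Coriolis, so pressure-gradient force balances both:
(1/ρ)|∂P/∂n| = fV + V²/R  →  V² + fR·V − fR·V_g = 0
With fR = 1.41×10⁻⁴ × 744×10³ m = 105 m/s:
V = [−fR + √((fR)² + 4 fR V_g)]/2 = [−105 + √(105² + 4×105×54)]/2 = 39.3 m/s
Subgeostrophic (V < V_g = 54 m/s), as expected around a low.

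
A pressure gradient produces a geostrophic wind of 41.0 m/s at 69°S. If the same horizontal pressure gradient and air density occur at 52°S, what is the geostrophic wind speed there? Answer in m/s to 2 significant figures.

49 m/s

With the same pressure gradient and density, V_g ∝ 1/f ∝ 1/sin φ.
V₂ = V₁ · sin φ₁ / sin φ₂ = 41.0 × sin 69° / sin 52°
V₂ = 41.0 × 0.9336/0.7880 = 49 m/s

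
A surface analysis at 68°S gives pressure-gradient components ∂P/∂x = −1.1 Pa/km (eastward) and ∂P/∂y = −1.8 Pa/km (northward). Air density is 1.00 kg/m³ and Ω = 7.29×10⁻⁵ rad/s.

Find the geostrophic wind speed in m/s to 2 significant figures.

16 m/s

Coriolis parameter at 68°S:
f = 2Ω sin φ = 2 × 7.29×10⁻⁵ × sin 68° = 1.35×10⁻⁴ s⁻¹
In the Southern Hemisphere f is negative: f = −1.35×10⁻⁴ s⁻¹.
Component geostrophic relations (x east, y north):
u_g = −(1/(fρ)) ∂P/∂y,  v_g = (1/(fρ)) ∂P/∂x
u_g = −(−1.8×10⁻³)/(−1.35×10⁻⁴ × 1.00) = −13.3 m/s;  v_g = (−1.1×10⁻³)/(−1.35×10⁻⁴ × 1.00) = 8.14 m/s
|V_g| = √(u_g² + v_g²) = 15.6 m/s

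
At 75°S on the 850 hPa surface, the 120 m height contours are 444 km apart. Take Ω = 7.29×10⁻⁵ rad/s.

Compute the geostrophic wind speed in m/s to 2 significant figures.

19 m/s

Coriolis parameter at 75°S:
f = 2Ω sin φ = 2 × 7.29×10⁻⁵ × sin 75° = 1.41×10⁻⁴ s⁻¹
Height gradient: |∂Z/∂n| = 120 m / 444000 m = 2.70×10⁻⁴
On a pressure surface, geostrophic balance gives V_g = (g/f)|∂Z/∂n|:
V_g = 9.81 × 2.70×10⁻⁴ / 1.41×10⁻⁴ = 18.8 m/s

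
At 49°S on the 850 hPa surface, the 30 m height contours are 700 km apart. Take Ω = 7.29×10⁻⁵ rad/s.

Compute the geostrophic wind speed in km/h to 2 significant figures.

Coriolis parameter at 49°S:
f = 2Ω sin φ = 2 × 7.29×10⁻⁵ × sin 49° = 1.10×10⁻⁴ s⁻¹
Height gradient: |∂Z/∂n| = 30 m / 700000 m = 4.29×10⁻⁵
On a pressure surface, geostrophic balance gives V_g = (g/f)|∂Z/∂n|:
V_g = 9.81 × 4.29×10⁻⁵ / 1.10×10⁻⁴ = 3.82 m/s
Converting: 3.82 m/s × 3.6 = 14 km/h

14 km/h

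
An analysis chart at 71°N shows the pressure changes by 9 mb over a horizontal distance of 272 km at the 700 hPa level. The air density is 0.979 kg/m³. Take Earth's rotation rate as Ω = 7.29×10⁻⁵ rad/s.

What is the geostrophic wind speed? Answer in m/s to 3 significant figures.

24.5 m/s

Coriolis parameter at 71°N:
f = 2Ω sin φ = 2 × 7.29×10⁻⁵ × sin 71° = 1.38×10⁻⁴ s⁻¹
Pressure gradient: |∂P/∂n| = 900 Pa / 272000 m = 3.31×10⁻³ Pa/m
Geostrophic balance (pressure-gradient force = Coriolis force):
V_g = (1/(fρ)) |∂P/∂n| = 3.31×10⁻³ / (1.38×10⁻⁴ × 0.979) = 24.5 m/s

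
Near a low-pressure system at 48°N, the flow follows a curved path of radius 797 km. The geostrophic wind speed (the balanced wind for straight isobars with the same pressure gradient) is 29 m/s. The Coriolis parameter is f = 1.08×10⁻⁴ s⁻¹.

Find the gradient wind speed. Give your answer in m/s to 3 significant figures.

Around a low, centrifugal force acts outward with Coriolis, so pressure-gradient force balances both:
(1/ρ)|∂P/∂n| = fV + V²/R  →  V² + fR·V − fR·V_g = 0
With fR = 1.08×10⁻⁴ × 797×10³ m = 86.1 m/s:
V = [−fR + √((fR)² + 4 fR V_g)]/2 = [−86.1 + √(86.1² + 4×86.1×29)]/2 = 22.9 m/s
Subgeostrophic (V < V_g = 29 m/s), as expected around a low.

22.9 m/s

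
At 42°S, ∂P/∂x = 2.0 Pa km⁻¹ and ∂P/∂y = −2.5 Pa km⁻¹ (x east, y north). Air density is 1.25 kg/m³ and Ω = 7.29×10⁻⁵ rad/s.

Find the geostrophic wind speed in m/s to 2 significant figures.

26 m/s

Coriolis parameter at 42°S:
f = 2Ω sin φ = 2 × 7.29×10⁻⁵ × sin 42° = 9.76×10⁻⁵ s⁻¹
In the Southern Hemisphere f is negative: f = −9.76×10⁻⁵ s⁻¹.
Component geostrophic relations (x east, y north):
u_g = −(1/(fρ)) ∂P/∂y,  v_g = (1/(fρ)) ∂P/∂x
u_g = −(−2.5×10⁻³)/(−9.76×10⁻⁵ × 1.25) = −20.5 m/s;  v_g = (2.0×10⁻³)/(−9.76×10⁻⁵ × 1.25) = −16.4 m/s
|V_g| = √(u_g² + v_g²) = 26.3 m/s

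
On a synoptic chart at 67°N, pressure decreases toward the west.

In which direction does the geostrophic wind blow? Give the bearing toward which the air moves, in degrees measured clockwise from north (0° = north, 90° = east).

The pressure-gradient force points toward the west (bearing 270°).
Geostrophic balance: in the Northern Hemisphere the Coriolis force deflects motion to the right, so the geostrophic wind blows 90° to the right of the pressure-gradient force (low pressure on the left).
Rotating 270° by 90° clockwise gives 000° — the wind blows toward the north.

000°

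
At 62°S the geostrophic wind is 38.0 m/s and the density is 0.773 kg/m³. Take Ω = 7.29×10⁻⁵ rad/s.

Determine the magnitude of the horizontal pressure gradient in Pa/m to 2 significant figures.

3.8×10⁻³ Pa/m

Coriolis parameter at 62°S:
f = 2Ω sin φ = 2 × 7.29×10⁻⁵ × sin 62° = 1.29×10⁻⁴ s⁻¹
Geostrophic balance rearranged: |∂P/∂n| = f ρ V_g
|∂P/∂n| = 1.29×10⁻⁴ × 0.773 × 38.0 = 3.78×10⁻³ Pa/m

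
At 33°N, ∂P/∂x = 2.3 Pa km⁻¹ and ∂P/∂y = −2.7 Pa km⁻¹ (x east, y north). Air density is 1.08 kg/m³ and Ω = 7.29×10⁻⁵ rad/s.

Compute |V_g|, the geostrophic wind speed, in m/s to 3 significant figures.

Coriolis parameter at 33°N:
f = 2Ω sin φ = 2 × 7.29×10⁻⁵ × sin 33° = 7.94×10⁻⁵ s⁻¹
Component geostrophic relations (x east, y north):
u_g = −(1/(fρ)) ∂P/∂y,  v_g = (1/(fρ)) ∂P/∂x
u_g = −(−2.7×10⁻³)/(7.94×10⁻⁵ × 1.08) = 31.5 m/s;  v_g = (2.3×10⁻³)/(7.94×10⁻⁵ × 1.08) = 26.8 m/s
|V_g| = √(u_g² + v_g²) = 41.4 m/s

41.4 m/s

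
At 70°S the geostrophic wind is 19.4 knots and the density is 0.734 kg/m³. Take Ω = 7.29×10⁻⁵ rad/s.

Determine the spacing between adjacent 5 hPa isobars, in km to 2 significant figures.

500 km

Coriolis parameter at 70°S:
f = 2Ω sin φ = 2 × 7.29×10⁻⁵ × sin 70° = 1.37×10⁻⁴ s⁻¹
Wind speed in SI: 19.4 knots = 9.98 m/s
Geostrophic balance rearranged: |∂P/∂n| = f ρ V_g
|∂P/∂n| = 1.37×10⁻⁴ × 0.734 × 9.98 = 1.00×10⁻³ Pa/m
Isobar spacing: Δn = ΔP/|∂P/∂n| = 500 Pa / 1.00×10⁻³ Pa/m = 498185 m ≈ 500 km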